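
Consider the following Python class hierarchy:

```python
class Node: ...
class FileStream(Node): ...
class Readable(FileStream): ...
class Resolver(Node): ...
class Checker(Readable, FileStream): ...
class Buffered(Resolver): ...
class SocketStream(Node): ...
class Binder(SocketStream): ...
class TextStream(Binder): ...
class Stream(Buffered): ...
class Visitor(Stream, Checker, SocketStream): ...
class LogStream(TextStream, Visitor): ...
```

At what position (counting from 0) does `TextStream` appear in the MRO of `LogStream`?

L[LogStream] = LogStream + merge(L[TextStream], L[Visitor], [TextStream Visitor])
  take TextStream:  [TextStream Binder SocketStream Node object] + [Visitor Stream Buffered Resolver Checker Readable FileStream SocketStream Node object] + [TextStream Visitor]
  take Binder:  [Binder SocketStream Node object] + [Visitor Stream Buffered Resolver Checker Readable FileStream SocketStream Node object] + [Visitor]
  take Visitor:  [SocketStream Node object] + [Visitor Stream Buffered Resolver Checker Readable FileStream SocketStream Node object] + [Visitor]
  take Stream:  [SocketStream Node object] + [Stream Buffered Resolver Checker Readable FileStream SocketStream Node object]
  take Buffered:  [SocketStream Node object] + [Buffered Resolver Checker Readable FileStream SocketStream Node object]
  take Resolver:  [SocketStream Node object] + [Resolver Checker Readable FileStream SocketStream Node object]
  take Checker:  [SocketStream Node object] + [Checker Readable FileStream SocketStream Node object]
  take Readable:  [SocketStream Node object] + [Readable FileStream SocketStream Node object]
  take FileStream:  [SocketStream Node object] + [FileStream SocketStream Node object]
  take SocketStream:  [SocketStream Node object] + [SocketStream Node object]
  take Node:  [Node object] + [Node object]
  take object:  [object] + [object]
MRO: LogStream TextStream Binder Visitor Stream Buffered Resolver Checker Readable FileStream SocketStream Node object
TextStream sits at index 1.

1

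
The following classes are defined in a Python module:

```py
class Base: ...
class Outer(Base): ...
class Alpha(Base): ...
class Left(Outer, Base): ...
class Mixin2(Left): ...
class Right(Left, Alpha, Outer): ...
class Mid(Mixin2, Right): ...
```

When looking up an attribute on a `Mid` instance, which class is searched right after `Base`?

L[Mid] = Mid + merge(L[Mixin2], L[Right], [Mixin2 Right])
  take Mixin2:  [Mixin2 Left Outer Base object] + [Right Left Alpha Outer Base object] + [Mixin2 Right]
  take Right:  [Left Outer Base object] + [Right Left Alpha Outer Base object] + [Right]
  take Left:  [Left Outer Base object] + [Left Alpha Outer Base object]
  take Alpha:  [Outer Base object] + [Alpha Outer Base object]
  take Outer:  [Outer Base object] + [Outer Base object]
  take Base:  [Base object] + [Base object]
  take object:  [object] + [object]
MRO: Mid Mixin2 Right Left Alpha Outer Base object
Base is at position 6; next is object.

object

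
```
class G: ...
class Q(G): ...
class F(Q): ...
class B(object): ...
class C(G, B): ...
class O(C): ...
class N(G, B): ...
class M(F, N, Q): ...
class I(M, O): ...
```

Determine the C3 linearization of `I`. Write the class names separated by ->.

I -> M -> F -> N -> Q -> O -> C -> G -> B -> object

L[I] = I + merge(L[M], L[O], [M O])
  take M:  [M F N Q G B object] + [O C G B object] + [M O]
  take F:  [F N Q G B object] + [O C G B object] + [O]
  take N:  [N Q G B object] + [O C G B object] + [O]
  take Q:  [Q G B object] + [O C G B object] + [O]
  take O:  [G B object] + [O C G B object] + [O]
  take C:  [G B object] + [C G B object]
  take G:  [G B object] + [G B object]
  take B:  [B object] + [B object]
  take object:  [object] + [object]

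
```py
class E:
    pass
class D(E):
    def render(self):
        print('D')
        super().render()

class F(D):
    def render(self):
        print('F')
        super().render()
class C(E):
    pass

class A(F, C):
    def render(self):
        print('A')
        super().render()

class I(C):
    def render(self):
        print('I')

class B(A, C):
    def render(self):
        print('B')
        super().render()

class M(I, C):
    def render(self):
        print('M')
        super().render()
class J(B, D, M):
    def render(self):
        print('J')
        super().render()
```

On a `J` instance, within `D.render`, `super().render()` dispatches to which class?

L[J] = J + merge(L[B], L[D], L[M], [B D M])
  take B:  [B A F D C E object] + [D E object] + [M I C E object] + [B D M]
  take A:  [A F D C E object] + [D E object] + [M I C E object] + [D M]
  take F:  [F D C E object] + [D E object] + [M I C E object] + [D M]
  take D:  [D C E object] + [D E object] + [M I C E object] + [D M]
  take M:  [C E object] + [E object] + [M I C E object] + [M]
  take I:  [C E object] + [E object] + [I C E object]
  take C:  [C E object] + [E object] + [C E object]
  take E:  [E object] + [E object] + [E object]
  take object:  [object] + [object] + [object]
MRO: J B A F D M I C E object
super() in D.render on a J instance goes to the class after D in J's MRO: M.

M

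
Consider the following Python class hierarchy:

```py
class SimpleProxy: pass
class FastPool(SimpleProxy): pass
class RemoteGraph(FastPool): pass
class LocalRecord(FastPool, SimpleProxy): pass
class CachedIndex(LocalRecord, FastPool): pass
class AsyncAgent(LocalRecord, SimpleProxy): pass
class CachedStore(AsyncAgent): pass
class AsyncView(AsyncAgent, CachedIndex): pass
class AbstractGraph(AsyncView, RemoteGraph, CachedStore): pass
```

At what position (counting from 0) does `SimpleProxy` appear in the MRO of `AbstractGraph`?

8

L[AbstractGraph] = AbstractGraph + merge(L[AsyncView], L[RemoteGraph], L[CachedStore], [AsyncView RemoteGraph CachedStore])
  take AsyncView:  [AsyncView AsyncAgent CachedIndex LocalRecord FastPool SimpleProxy object] + [RemoteGraph FastPool SimpleProxy object] + [CachedStore AsyncAgent LocalRecord FastPool SimpleProxy object] + [AsyncView RemoteGraph CachedStore]
  take RemoteGraph:  [AsyncAgent CachedIndex LocalRecord FastPool SimpleProxy object] + [RemoteGraph FastPool SimpleProxy object] + [CachedStore AsyncAgent LocalRecord FastPool SimpleProxy object] + [RemoteGraph CachedStore]
  take CachedStore:  [AsyncAgent CachedIndex LocalRecord FastPool SimpleProxy object] + [FastPool SimpleProxy object] + [CachedStore AsyncAgent LocalRecord FastPool SimpleProxy object] + [CachedStore]
  take AsyncAgent:  [AsyncAgent CachedIndex LocalRecord FastPool SimpleProxy object] + [FastPool SimpleProxy object] + [AsyncAgent LocalRecord FastPool SimpleProxy object]
  take CachedIndex:  [CachedIndex LocalRecord FastPool SimpleProxy object] + [FastPool SimpleProxy object] + [LocalRecord FastPool SimpleProxy object]
  take LocalRecord:  [LocalRecord FastPool SimpleProxy object] + [FastPool SimpleProxy object] + [LocalRecord FastPool SimpleProxy object]
  take FastPool:  [FastPool SimpleProxy object] + [FastPool SimpleProxy object] + [FastPool SimpleProxy object]
  take SimpleProxy:  [SimpleProxy object] + [SimpleProxy object] + [SimpleProxy object]
  take object:  [object] + [object] + [object]
MRO: AbstractGraph AsyncView RemoteGraph CachedStore AsyncAgent CachedIndex LocalRecord FastPool SimpleProxy object
SimpleProxy sits at index 8.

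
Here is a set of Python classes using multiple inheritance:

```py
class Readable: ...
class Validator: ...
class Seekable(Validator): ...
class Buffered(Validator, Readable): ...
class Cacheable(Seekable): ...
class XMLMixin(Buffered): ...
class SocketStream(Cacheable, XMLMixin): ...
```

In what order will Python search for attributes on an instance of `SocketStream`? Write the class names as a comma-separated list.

L[SocketStream] = SocketStream + merge(L[Cacheable], L[XMLMixin], [Cacheable XMLMixin])
  take Cacheable:  [Cacheable Seekable Validator object] + [XMLMixin Buffered Validator Readable object] + [Cacheable XMLMixin]
  take Seekable:  [Seekable Validator object] + [XMLMixin Buffered Validator Readable object] + [XMLMixin]
  take XMLMixin:  [Validator object] + [XMLMixin Buffered Validator Readable object] + [XMLMixin]
  take Buffered:  [Validator object] + [Buffered Validator Readable object]
  take Validator:  [Validator object] + [Validator Readable object]
  take Readable:  [object] + [Readable object]
  take object:  [object] + [object]

SocketStream, Cacheable, Seekable, XMLMixin, Buffered, Validator, Readable, object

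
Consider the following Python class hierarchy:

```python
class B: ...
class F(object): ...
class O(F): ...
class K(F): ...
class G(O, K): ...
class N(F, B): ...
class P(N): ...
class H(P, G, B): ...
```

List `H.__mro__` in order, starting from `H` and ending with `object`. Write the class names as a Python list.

[H, P, N, G, O, K, F, B, object]

L[H] = H + merge(L[P], L[G], L[B], [P G B])
  take P:  [P N F B object] + [G O K F object] + [B object] + [P G B]
  take N:  [N F B object] + [G O K F object] + [B object] + [G B]
  take G:  [F B object] + [G O K F object] + [B object] + [G B]
  take O:  [F B object] + [O K F object] + [B object] + [B]
  take K:  [F B object] + [K F object] + [B object] + [B]
  take F:  [F B object] + [F object] + [B object] + [B]
  take B:  [B object] + [object] + [B object] + [B]
  take object:  [object] + [object] + [object]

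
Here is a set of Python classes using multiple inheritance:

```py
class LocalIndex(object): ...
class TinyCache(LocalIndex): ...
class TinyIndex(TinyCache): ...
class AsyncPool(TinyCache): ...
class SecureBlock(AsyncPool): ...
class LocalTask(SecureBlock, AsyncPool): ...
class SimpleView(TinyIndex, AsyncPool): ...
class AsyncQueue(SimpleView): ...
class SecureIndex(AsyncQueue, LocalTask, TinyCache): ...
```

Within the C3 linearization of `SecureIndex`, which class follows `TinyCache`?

LocalIndex

L[SecureIndex] = SecureIndex + merge(L[AsyncQueue], L[LocalTask], L[TinyCache], [AsyncQueue LocalTask TinyCache])
  take AsyncQueue:  [AsyncQueue SimpleView TinyIndex AsyncPool TinyCache LocalIndex object] + [LocalTask SecureBlock AsyncPool TinyCache LocalIndex object] + [TinyCache LocalIndex object] + [AsyncQueue LocalTask TinyCache]
  take SimpleView:  [SimpleView TinyIndex AsyncPool TinyCache LocalIndex object] + [LocalTask SecureBlock AsyncPool TinyCache LocalIndex object] + [TinyCache LocalIndex object] + [LocalTask TinyCache]
  take TinyIndex:  [TinyIndex AsyncPool TinyCache LocalIndex object] + [LocalTask SecureBlock AsyncPool TinyCache LocalIndex object] + [TinyCache LocalIndex object] + [LocalTask TinyCache]
  take LocalTask:  [AsyncPool TinyCache LocalIndex object] + [LocalTask SecureBlock AsyncPool TinyCache LocalIndex object] + [TinyCache LocalIndex object] + [LocalTask TinyCache]
  take SecureBlock:  [AsyncPool TinyCache LocalIndex object] + [SecureBlock AsyncPool TinyCache LocalIndex object] + [TinyCache LocalIndex object] + [TinyCache]
  take AsyncPool:  [AsyncPool TinyCache LocalIndex object] + [AsyncPool TinyCache LocalIndex object] + [TinyCache LocalIndex object] + [TinyCache]
  take TinyCache:  [TinyCache LocalIndex object] + [TinyCache LocalIndex object] + [TinyCache LocalIndex object] + [TinyCache]
  take LocalIndex:  [LocalIndex object] + [LocalIndex object] + [LocalIndex object]
  take object:  [object] + [object] + [object]
MRO: SecureIndex AsyncQueue SimpleView TinyIndex LocalTask SecureBlock AsyncPool TinyCache LocalIndex object
TinyCache is at position 7; next is LocalIndex.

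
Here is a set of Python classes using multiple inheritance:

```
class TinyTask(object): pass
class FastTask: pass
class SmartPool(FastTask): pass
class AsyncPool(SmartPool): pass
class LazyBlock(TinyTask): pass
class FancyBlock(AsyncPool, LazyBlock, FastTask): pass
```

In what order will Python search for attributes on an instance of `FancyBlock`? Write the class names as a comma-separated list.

FancyBlock, AsyncPool, SmartPool, LazyBlock, FastTask, TinyTask, object

L[FancyBlock] = FancyBlock + merge(L[AsyncPool], L[LazyBlock], L[FastTask], [AsyncPool LazyBlock FastTask])
  take AsyncPool:  [AsyncPool SmartPool FastTask object] + [LazyBlock TinyTask object] + [FastTask object] + [AsyncPool LazyBlock FastTask]
  take SmartPool:  [SmartPool FastTask object] + [LazyBlock TinyTask object] + [FastTask object] + [LazyBlock FastTask]
  take LazyBlock:  [FastTask object] + [LazyBlock TinyTask object] + [FastTask object] + [LazyBlock FastTask]
  take FastTask:  [FastTask object] + [TinyTask object] + [FastTask object] + [FastTask]
  take TinyTask:  [object] + [TinyTask object] + [object]
  take object:  [object] + [object] + [object]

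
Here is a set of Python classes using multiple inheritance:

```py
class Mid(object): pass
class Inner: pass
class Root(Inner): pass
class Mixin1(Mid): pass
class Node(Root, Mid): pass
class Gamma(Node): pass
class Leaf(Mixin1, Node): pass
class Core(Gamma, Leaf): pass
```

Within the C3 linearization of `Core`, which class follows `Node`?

Root

L[Core] = Core + merge(L[Gamma], L[Leaf], [Gamma Leaf])
  take Gamma:  [Gamma Node Root Inner Mid object] + [Leaf Mixin1 Node Root Inner Mid object] + [Gamma Leaf]
  take Leaf:  [Node Root Inner Mid object] + [Leaf Mixin1 Node Root Inner Mid object] + [Leaf]
  take Mixin1:  [Node Root Inner Mid object] + [Mixin1 Node Root Inner Mid object]
  take Node:  [Node Root Inner Mid object] + [Node Root Inner Mid object]
  take Root:  [Root Inner Mid object] + [Root Inner Mid object]
  take Inner:  [Inner Mid object] + [Inner Mid object]
  take Mid:  [Mid object] + [Mid object]
  take object:  [object] + [object]
MRO: Core Gamma Leaf Mixin1 Node Root Inner Mid object
Node is at position 4; next is Root.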